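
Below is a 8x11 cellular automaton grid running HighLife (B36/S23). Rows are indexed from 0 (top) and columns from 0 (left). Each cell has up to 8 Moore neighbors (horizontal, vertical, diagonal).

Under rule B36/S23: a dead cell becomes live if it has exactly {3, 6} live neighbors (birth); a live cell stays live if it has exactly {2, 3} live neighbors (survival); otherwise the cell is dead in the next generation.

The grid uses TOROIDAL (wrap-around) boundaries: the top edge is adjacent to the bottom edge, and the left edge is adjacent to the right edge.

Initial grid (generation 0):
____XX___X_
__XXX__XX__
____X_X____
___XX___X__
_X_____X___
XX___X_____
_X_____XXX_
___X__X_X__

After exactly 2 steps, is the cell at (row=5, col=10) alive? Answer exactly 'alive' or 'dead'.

Simulating step by step:
Generation 0 (given above): 25 live cells
Generation 1: 33 live cells
__X__XX__X_
______XXX__
__XX____X__
___XXX_X___
XXX_X______
XXX___XX___
XXX___XXXX_
____XXX____
Generation 2: 28 live cells
____X___X__
__XX_XX_XX_
__XX_X__X__
_____X_____
X___X__X___
_____XX____
X_XX____X_X
__XXX____XX

Cell (5,10) at generation 2: 0 -> dead

Answer: dead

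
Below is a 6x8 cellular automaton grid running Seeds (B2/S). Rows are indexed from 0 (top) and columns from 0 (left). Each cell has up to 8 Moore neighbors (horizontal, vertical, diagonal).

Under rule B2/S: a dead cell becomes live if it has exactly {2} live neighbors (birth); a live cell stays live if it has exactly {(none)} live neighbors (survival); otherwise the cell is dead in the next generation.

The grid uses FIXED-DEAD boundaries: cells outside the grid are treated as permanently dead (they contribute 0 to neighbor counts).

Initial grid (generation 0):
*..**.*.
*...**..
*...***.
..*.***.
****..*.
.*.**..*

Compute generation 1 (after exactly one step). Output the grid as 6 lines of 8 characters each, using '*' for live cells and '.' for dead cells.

Answer: .*......
.......*
.......*
........
........
.....**.

Derivation:
Simulating step by step:
Generation 0 (given above): 24 live cells
Generation 1: 5 live cells
(generation 1 grid is the final answer)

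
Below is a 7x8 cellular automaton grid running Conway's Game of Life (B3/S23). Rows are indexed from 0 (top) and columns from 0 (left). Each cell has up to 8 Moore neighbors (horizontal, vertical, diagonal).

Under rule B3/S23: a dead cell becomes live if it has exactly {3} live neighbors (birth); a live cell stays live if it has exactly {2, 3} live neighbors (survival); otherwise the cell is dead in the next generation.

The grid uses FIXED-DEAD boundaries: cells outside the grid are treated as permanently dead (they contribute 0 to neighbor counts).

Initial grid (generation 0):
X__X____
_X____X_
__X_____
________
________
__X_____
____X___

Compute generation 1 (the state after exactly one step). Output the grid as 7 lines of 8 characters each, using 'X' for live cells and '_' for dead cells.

Simulating step by step:
Generation 0 (given above): 7 live cells
Generation 1: 2 live cells
(generation 1 grid is the final answer)

Answer: ________
_XX_____
________
________
________
________
________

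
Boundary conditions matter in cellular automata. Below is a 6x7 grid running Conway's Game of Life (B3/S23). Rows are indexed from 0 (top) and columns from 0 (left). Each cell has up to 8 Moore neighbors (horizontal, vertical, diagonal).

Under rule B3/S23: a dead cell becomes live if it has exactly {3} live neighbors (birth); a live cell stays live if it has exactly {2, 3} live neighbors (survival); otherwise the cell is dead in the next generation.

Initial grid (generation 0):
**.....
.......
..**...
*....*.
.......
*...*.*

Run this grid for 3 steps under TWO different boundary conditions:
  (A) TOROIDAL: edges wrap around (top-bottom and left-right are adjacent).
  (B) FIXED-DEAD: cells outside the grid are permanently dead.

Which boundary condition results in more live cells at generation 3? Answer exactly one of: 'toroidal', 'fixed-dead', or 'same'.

Under TOROIDAL boundary, generation 3:
.......
.......
.......
.......
.......
*.....*
Population = 2

Under FIXED-DEAD boundary, generation 3:
.......
.......
.......
.......
.......
.......
Population = 0

Comparison: toroidal=2, fixed-dead=0 -> toroidal

Answer: toroidal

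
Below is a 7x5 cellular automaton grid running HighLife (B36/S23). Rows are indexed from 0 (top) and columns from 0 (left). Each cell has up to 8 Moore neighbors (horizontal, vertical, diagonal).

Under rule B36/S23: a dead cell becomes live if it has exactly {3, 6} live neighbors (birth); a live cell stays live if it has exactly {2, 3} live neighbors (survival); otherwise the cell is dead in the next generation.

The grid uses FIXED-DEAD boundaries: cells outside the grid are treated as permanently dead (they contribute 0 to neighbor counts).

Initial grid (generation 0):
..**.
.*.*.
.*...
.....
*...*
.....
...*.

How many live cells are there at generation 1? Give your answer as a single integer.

Answer: 5

Derivation:
Simulating step by step:
Generation 0 (given above): 8 live cells
Generation 1: 5 live cells
..**.
.*.*.
..*..
.....
.....
.....
.....
Population at generation 1: 5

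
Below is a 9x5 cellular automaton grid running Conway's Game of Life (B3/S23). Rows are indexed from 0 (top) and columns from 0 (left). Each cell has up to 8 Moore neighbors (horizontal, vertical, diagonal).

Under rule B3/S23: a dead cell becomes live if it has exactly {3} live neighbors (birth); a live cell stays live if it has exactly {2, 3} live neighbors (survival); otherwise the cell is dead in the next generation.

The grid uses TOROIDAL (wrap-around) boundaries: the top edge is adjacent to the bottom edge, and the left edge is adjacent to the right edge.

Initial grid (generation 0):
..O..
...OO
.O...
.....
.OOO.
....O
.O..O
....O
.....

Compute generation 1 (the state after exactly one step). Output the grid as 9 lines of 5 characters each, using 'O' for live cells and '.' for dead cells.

Simulating step by step:
Generation 0 (given above): 11 live cells
Generation 1: 11 live cells
(generation 1 grid is the final answer)

Answer: ...O.
..OO.
.....
.O...
..OO.
.O..O
...OO
O....
.....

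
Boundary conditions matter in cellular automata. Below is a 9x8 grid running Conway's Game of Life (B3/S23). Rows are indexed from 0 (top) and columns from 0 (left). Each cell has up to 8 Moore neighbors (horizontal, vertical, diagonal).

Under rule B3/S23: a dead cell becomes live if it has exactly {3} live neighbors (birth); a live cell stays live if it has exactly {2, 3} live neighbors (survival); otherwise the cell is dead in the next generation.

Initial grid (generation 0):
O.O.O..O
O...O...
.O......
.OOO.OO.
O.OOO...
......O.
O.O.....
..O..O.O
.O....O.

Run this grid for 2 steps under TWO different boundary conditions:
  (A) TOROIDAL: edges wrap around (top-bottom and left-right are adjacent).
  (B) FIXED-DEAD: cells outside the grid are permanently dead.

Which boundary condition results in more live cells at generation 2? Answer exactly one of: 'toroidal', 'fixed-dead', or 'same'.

Under TOROIDAL boundary, generation 2:
...O.O..
...O.O..
.OOO.OO.
OO.O....
O....OOO
.....O..
.OO.....
...O....
...O.O..
Population = 22

Under FIXED-DEAD boundary, generation 2:
..O.....
O..O....
OOOO.O..
OO.O..O.
.....O..
.....O..
.OO.....
.....OOO
........
Population = 19

Comparison: toroidal=22, fixed-dead=19 -> toroidal

Answer: toroidal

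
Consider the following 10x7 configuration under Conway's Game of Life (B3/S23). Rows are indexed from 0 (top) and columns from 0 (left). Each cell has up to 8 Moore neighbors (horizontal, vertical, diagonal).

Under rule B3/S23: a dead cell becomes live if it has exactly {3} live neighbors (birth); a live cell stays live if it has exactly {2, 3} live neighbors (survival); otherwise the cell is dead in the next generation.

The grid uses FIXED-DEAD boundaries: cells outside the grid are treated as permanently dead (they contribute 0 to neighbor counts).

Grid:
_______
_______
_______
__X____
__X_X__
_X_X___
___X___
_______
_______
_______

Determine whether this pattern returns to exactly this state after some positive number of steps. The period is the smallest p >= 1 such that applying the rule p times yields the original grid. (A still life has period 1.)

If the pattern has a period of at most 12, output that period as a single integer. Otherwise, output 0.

Simulating and comparing each generation to the original:
Gen 0 (original, given above): 6 live cells
Gen 1: 6 live cells, differs from original
Gen 2: 6 live cells, MATCHES original -> period = 2

Answer: 2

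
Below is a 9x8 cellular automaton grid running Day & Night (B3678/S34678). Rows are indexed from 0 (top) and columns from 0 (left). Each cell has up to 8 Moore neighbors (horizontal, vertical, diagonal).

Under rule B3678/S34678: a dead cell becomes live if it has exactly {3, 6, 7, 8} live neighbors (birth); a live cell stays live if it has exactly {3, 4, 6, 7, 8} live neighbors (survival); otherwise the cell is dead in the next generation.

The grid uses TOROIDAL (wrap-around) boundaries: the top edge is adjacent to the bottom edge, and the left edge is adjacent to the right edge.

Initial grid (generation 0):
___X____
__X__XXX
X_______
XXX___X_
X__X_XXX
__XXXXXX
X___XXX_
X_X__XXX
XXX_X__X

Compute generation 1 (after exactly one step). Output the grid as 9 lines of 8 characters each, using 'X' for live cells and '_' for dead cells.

Simulating step by step:
Generation 0 (given above): 35 live cells
Generation 1: 33 live cells
(generation 1 grid is the final answer)

Answer: ___XXX__
________
X_X__X__
XX___XXX
X__X__XX
_X_XXXXX
X_X__XXX
_X_____X
XXX__X_X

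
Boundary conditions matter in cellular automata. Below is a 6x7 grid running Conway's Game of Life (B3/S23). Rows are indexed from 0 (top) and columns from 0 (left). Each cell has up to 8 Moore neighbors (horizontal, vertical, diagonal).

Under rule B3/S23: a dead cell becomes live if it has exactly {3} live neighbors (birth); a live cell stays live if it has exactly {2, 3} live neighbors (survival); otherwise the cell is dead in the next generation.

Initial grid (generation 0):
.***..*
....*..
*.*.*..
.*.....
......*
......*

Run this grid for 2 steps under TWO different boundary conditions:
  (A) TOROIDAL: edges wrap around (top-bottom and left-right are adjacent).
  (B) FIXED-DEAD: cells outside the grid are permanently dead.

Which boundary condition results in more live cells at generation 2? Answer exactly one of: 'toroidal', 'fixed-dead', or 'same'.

Answer: toroidal

Derivation:
Under TOROIDAL boundary, generation 2:
*.**...
*....*.
.**.*.*
***....
*......
*.****.
Population = 18

Under FIXED-DEAD boundary, generation 2:
...**..
....*..
..*.*..
..*....
.......
.......
Population = 6

Comparison: toroidal=18, fixed-dead=6 -> toroidal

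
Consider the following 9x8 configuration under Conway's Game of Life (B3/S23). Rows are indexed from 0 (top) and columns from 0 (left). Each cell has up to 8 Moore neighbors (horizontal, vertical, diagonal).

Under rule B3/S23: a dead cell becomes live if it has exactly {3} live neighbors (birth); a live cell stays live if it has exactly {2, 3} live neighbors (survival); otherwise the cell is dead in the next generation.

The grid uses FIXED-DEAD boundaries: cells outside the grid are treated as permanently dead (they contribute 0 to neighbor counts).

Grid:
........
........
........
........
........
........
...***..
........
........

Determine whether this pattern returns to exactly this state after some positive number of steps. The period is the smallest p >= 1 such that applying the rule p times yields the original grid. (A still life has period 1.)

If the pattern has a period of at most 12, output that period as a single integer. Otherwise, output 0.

Simulating and comparing each generation to the original:
Gen 0 (original, given above): 3 live cells
Gen 1: 3 live cells, differs from original
Gen 2: 3 live cells, MATCHES original -> period = 2

Answer: 2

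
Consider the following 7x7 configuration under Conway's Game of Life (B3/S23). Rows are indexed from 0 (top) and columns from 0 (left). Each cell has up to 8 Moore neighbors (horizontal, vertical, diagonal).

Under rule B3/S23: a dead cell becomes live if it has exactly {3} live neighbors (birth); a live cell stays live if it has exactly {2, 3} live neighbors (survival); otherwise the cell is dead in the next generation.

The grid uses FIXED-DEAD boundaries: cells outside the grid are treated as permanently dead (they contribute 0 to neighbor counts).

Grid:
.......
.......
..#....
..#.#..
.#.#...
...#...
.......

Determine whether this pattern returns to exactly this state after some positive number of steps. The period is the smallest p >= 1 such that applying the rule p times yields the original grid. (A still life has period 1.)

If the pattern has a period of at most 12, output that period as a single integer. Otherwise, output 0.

Answer: 2

Derivation:
Simulating and comparing each generation to the original:
Gen 0 (original, given above): 6 live cells
Gen 1: 6 live cells, differs from original
Gen 2: 6 live cells, MATCHES original -> period = 2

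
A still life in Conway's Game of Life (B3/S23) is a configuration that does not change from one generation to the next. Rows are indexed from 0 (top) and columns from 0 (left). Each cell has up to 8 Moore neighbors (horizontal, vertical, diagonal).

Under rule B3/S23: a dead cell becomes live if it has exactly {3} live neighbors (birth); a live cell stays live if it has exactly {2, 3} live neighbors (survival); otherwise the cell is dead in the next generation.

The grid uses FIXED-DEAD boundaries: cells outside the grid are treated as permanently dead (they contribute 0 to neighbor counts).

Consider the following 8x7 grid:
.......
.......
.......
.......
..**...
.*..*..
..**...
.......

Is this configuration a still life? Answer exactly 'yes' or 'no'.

Answer: yes

Derivation:
Compute generation 1 and compare to generation 0 (given above):
Generation 1:
.......
.......
.......
.......
..**...
.*..*..
..**...
.......
The grids are IDENTICAL -> still life.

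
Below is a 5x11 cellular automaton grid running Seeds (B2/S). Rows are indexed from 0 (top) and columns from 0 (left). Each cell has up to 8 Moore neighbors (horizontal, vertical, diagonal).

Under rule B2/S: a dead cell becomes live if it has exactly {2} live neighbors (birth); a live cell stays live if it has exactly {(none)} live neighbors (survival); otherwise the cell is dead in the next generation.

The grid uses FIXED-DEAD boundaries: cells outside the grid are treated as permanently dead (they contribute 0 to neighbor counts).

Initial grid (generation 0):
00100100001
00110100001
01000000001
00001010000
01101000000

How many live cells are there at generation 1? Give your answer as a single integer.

Simulating step by step:
Generation 0 (given above): 14 live cells
Generation 1: 7 live cells
01000010010
00000010000
00000010010
10000000000
00000000000
Population at generation 1: 7

Answer: 7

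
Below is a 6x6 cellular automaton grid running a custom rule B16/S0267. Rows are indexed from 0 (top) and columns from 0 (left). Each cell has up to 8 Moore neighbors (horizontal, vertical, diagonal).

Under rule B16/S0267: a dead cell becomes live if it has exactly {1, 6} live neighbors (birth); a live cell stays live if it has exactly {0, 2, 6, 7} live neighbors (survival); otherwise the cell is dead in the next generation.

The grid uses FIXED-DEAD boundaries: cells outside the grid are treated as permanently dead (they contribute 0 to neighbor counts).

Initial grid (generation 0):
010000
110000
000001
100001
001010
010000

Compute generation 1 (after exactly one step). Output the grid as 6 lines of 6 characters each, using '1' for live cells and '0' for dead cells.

Answer: 010000
110011
001000
101001
000000
100011

Derivation:
Simulating step by step:
Generation 0 (given above): 9 live cells
Generation 1: 12 live cells
(generation 1 grid is the final answer)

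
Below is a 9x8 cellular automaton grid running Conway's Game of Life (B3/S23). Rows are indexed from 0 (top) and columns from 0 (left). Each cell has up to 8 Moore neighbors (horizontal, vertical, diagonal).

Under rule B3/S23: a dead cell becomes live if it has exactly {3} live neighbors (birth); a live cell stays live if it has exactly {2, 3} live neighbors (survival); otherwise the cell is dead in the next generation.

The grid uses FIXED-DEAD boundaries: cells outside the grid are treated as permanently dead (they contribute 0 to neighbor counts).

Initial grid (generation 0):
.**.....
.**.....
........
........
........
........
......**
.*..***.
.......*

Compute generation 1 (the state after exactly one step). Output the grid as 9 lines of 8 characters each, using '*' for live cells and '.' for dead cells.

Answer: .**.....
.**.....
........
........
........
........
......**
.....*..
.....**.

Derivation:
Simulating step by step:
Generation 0 (given above): 11 live cells
Generation 1: 9 live cells
(generation 1 grid is the final answer)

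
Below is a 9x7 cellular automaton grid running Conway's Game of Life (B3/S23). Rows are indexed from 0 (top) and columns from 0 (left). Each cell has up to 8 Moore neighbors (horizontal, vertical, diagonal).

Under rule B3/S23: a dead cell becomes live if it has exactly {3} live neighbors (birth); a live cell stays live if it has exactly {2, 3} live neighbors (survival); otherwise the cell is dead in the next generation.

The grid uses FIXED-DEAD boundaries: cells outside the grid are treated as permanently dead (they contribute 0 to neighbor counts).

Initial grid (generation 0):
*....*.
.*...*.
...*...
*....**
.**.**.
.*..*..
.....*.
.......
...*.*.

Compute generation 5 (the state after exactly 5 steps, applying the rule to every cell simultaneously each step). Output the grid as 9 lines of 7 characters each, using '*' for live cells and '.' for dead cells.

Simulating step by step:
Generation 0 (given above): 17 live cells
Generation 1: 20 live cells
.......
....*..
....***
.***.**
*****.*
.****..
.......
....*..
.......
Generation 2: 11 live cells
.......
....*..
..*...*
*......
*.....*
*...**.
..*.*..
.......
.......
Generation 3: 11 live cells
.......
.......
.......
.*.....
**...*.
.*.***.
...***.
.......
.......
Generation 4: 13 live cells
.......
.......
.......
**.....
**...*.
**.*..*
..**.*.
....*..
.......
Generation 5: 12 live cells
(generation 5 grid is the final answer)

Answer: .......
.......
.......
**.....
.......
*..*.**
.***.*.
...**..
.......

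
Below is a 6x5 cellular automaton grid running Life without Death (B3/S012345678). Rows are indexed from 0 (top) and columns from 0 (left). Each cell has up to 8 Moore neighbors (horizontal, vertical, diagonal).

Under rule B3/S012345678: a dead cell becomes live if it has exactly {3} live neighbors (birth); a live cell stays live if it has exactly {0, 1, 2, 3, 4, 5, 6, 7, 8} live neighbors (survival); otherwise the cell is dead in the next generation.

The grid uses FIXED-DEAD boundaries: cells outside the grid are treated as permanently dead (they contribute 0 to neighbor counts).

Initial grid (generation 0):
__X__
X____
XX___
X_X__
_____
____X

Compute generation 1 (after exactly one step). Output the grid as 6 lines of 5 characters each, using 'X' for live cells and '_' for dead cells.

Simulating step by step:
Generation 0 (given above): 7 live cells
Generation 1: 7 live cells
(generation 1 grid is the final answer)

Answer: __X__
X____
XX___
X_X__
_____
____X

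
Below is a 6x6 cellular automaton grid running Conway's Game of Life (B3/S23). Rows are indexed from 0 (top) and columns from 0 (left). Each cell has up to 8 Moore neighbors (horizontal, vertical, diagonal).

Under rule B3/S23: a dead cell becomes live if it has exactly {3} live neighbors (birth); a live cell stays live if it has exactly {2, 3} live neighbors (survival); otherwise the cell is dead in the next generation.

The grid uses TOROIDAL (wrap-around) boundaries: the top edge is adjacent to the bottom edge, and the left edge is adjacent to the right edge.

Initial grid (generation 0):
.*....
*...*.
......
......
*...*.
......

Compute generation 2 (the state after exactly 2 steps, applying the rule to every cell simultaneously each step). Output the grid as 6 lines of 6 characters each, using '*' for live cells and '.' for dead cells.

Simulating step by step:
Generation 0 (given above): 5 live cells
Generation 1: 0 live cells
......
......
......
......
......
......
Generation 2: 0 live cells
(generation 2 grid is the final answer)

Answer: ......
......
......
......
......
......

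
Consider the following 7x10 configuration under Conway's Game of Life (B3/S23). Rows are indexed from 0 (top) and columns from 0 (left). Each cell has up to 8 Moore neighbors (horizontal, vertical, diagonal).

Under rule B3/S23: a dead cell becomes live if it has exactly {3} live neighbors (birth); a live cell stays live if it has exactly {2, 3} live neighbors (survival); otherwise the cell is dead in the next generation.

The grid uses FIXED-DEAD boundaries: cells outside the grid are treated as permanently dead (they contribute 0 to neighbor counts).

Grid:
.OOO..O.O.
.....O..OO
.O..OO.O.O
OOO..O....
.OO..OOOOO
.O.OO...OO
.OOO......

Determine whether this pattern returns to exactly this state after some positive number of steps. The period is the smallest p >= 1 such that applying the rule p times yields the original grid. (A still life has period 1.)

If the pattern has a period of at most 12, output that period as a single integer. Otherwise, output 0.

Answer: 0

Derivation:
Simulating and comparing each generation to the original:
Gen 0 (original, given above): 32 live cells
Gen 1: 29 live cells, differs from original
Gen 2: 23 live cells, differs from original
Gen 3: 26 live cells, differs from original
Gen 4: 27 live cells, differs from original
Gen 5: 30 live cells, differs from original
Gen 6: 19 live cells, differs from original
Gen 7: 13 live cells, differs from original
Gen 8: 12 live cells, differs from original
Gen 9: 12 live cells, differs from original
Gen 10: 11 live cells, differs from original
Gen 11: 7 live cells, differs from original
Gen 12: 7 live cells, differs from original
No period found within 12 steps.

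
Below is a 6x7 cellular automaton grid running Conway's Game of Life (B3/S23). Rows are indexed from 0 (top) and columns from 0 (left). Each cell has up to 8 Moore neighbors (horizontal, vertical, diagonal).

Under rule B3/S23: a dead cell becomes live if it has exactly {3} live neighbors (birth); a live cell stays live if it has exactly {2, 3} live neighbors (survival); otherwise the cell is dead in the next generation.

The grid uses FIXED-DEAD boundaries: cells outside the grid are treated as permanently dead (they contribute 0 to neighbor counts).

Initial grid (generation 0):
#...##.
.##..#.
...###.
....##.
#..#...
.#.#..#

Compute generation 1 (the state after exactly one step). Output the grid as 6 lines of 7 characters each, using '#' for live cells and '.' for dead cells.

Simulating step by step:
Generation 0 (given above): 16 live cells
Generation 1: 14 live cells
(generation 1 grid is the final answer)

Answer: .#..##.
.##...#
..##..#
.....#.
..##.#.
..#....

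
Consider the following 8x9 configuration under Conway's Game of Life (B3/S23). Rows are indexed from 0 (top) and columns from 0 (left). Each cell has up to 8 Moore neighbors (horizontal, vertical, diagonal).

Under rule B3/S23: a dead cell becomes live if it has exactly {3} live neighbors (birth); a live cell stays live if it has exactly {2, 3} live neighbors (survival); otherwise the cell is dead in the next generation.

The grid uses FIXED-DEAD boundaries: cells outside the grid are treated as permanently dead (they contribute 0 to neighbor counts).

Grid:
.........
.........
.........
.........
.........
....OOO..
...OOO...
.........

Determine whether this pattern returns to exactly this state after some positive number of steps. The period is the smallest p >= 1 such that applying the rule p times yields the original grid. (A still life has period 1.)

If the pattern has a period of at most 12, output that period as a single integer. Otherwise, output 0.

Simulating and comparing each generation to the original:
Gen 0 (original, given above): 6 live cells
Gen 1: 6 live cells, differs from original
Gen 2: 6 live cells, MATCHES original -> period = 2

Answer: 2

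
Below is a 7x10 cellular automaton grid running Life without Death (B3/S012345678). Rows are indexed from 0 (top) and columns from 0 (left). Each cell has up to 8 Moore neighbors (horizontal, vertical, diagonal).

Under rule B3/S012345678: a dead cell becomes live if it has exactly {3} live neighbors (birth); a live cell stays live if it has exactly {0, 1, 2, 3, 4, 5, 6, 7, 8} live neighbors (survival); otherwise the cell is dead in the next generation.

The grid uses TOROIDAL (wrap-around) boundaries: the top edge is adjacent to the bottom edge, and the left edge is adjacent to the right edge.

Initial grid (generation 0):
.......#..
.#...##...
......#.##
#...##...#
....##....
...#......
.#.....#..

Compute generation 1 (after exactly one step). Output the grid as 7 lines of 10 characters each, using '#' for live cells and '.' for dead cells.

Simulating step by step:
Generation 0 (given above): 16 live cells
Generation 1: 23 live cells
(generation 1 grid is the final answer)

Answer: .......#..
.#...##.#.
....#.####
#...###.##
...###....
...##.....
.#.....#..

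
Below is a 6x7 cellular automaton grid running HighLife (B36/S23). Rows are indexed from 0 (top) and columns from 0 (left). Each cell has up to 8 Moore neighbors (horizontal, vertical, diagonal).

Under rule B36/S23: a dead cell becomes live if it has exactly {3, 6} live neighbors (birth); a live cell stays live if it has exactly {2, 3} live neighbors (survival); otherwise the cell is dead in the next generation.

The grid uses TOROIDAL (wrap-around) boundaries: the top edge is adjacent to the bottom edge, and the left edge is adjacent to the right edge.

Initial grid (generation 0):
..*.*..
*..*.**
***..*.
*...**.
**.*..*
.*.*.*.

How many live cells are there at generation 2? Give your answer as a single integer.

Answer: 21

Derivation:
Simulating step by step:
Generation 0 (given above): 20 live cells
Generation 1: 19 live cells
***....
*..*.*.
..**...
.*.****
.*.*...
.*.*.**
Generation 2: 21 live cells
...*.*.
*..**.*
**..*..
***..*.
.****..
..***.*
Population at generation 2: 21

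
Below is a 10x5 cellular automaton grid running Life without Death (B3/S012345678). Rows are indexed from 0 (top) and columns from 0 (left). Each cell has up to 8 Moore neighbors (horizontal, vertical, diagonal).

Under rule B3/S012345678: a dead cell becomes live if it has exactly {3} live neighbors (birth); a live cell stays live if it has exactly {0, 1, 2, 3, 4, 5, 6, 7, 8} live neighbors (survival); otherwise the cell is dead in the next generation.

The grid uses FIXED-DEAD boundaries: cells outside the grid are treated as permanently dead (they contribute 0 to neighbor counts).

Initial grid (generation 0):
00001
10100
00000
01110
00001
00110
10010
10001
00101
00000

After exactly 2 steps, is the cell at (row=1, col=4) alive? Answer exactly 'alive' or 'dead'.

Answer: dead

Derivation:
Simulating step by step:
Generation 0 (given above): 15 live cells
Generation 1: 23 live cells
00001
10100
00010
01110
01001
00111
11111
11001
00111
00000
Generation 2: 28 live cells
00001
10110
00010
01111
01001
10111
11111
11001
01111
00010

Cell (1,4) at generation 2: 0 -> dead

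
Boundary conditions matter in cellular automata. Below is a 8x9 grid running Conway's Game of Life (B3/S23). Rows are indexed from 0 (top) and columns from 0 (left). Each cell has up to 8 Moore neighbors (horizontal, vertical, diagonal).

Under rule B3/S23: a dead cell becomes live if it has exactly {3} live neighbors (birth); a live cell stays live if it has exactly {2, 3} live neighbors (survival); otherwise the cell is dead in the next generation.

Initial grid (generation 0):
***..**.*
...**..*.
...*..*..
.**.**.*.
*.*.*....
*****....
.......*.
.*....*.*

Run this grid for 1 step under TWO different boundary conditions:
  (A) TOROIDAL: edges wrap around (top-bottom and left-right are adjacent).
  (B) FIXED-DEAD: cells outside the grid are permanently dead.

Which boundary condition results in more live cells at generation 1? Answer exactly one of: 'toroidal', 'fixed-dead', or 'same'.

Answer: toroidal

Derivation:
Under TOROIDAL boundary, generation 1:
.******.*
**.**..**
......**.
.**.***..
*.......*
*.*.*...*
...*...**
.**..**.*
Population = 34

Under FIXED-DEAD boundary, generation 1:
.*******.
.*.**..*.
......**.
.**.***..
*........
*.*.*....
*..*...*.
.......*.
Population = 26

Comparison: toroidal=34, fixed-dead=26 -> toroidal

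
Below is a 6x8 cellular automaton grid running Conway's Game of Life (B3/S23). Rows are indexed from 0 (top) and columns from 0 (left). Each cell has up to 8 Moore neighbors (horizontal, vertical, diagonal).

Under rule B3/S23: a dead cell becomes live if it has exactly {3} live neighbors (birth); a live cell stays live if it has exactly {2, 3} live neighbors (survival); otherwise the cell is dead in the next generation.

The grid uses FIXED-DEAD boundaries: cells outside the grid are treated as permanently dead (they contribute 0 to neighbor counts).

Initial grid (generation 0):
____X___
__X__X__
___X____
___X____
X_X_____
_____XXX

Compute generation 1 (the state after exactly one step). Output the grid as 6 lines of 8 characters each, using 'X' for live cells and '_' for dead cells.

Answer: ________
___XX___
__XXX___
__XX____
______X_
______X_

Derivation:
Simulating step by step:
Generation 0 (given above): 10 live cells
Generation 1: 9 live cells
(generation 1 grid is the final answer)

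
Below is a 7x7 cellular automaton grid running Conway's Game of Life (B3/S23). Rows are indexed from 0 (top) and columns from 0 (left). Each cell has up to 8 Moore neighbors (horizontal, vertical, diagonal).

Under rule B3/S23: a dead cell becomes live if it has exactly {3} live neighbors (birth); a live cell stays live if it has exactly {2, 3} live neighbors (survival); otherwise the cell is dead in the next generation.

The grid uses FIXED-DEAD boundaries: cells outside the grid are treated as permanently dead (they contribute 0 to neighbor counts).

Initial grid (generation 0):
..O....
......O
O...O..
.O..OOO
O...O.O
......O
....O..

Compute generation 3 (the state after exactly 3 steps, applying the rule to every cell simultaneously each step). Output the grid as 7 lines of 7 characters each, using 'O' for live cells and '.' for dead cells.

Answer: .......
.......
...OOO.
..O....
...OOO.
.......
.......

Derivation:
Simulating step by step:
Generation 0 (given above): 13 live cells
Generation 1: 9 live cells
.......
.......
....O.O
OO.OO.O
....O.O
.......
.......
Generation 2: 7 live cells
.......
.......
...OO..
...OO.O
...OO..
.......
.......
Generation 3: 7 live cells
(generation 3 grid is the final answer)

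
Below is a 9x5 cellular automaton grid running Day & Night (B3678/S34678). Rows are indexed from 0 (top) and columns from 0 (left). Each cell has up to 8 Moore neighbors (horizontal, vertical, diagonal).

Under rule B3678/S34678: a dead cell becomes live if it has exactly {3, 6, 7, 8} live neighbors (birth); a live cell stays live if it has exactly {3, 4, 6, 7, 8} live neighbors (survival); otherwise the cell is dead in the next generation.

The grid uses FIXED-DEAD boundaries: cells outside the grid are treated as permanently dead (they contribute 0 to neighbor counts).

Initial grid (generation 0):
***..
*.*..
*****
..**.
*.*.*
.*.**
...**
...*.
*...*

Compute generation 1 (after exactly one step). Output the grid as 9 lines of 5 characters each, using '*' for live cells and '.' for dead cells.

Simulating step by step:
Generation 0 (given above): 23 live cells
Generation 1: 13 live cells
(generation 1 grid is the final answer)

Answer: .*...
**...
.....
**.*.
..***
....*
...**
...*.
.....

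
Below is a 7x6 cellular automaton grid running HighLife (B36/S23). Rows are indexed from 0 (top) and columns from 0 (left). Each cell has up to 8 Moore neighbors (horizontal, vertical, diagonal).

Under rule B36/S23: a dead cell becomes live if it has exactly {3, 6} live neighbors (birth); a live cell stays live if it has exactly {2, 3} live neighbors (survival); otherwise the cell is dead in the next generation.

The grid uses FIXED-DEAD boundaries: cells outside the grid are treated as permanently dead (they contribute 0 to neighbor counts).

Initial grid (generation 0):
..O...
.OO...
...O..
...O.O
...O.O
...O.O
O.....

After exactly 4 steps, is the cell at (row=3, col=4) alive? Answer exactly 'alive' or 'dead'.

Answer: alive

Derivation:
Simulating step by step:
Generation 0 (given above): 11 live cells
Generation 1: 13 live cells
.OO...
.OOO..
...OO.
..OO..
..OOOO
......
......
Generation 2: 13 live cells
.O.O..
.O..O.
.OO.O.
....OO
..O.O.
...OO.
......
Generation 3: 13 live cells
..O...
OO..O.
.OO.O.
.OO.OO
......
...OO.
......
Generation 4: 9 live cells
.O....
O.....
....O.
.OO.OO
..O..O
......
......

Cell (3,4) at generation 4: 1 -> alive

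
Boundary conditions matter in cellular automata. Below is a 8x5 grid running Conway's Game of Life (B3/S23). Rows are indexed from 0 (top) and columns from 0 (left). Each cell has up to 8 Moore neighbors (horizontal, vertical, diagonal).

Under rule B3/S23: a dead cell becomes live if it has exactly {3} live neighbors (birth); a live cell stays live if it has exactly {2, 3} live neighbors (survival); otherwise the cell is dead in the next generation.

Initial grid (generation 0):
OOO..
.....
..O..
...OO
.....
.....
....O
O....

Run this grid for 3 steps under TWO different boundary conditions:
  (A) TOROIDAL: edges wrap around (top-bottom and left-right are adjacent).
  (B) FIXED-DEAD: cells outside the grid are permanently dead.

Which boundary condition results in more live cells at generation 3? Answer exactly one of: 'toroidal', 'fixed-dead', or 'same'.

Under TOROIDAL boundary, generation 3:
...OO
....O
.OOO.
.....
.....
.....
O....
.O..O
Population = 9

Under FIXED-DEAD boundary, generation 3:
.....
..OO.
..OO.
.....
.....
.....
.....
.....
Population = 4

Comparison: toroidal=9, fixed-dead=4 -> toroidal

Answer: toroidal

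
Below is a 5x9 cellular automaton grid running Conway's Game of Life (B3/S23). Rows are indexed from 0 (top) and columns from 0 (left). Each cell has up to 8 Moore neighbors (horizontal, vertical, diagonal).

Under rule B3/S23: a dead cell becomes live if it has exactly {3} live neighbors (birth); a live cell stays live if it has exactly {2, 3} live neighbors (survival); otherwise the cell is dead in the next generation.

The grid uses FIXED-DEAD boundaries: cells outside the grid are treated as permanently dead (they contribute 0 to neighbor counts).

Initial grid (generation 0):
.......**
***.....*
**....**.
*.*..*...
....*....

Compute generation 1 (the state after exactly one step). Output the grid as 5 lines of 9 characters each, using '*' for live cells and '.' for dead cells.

Simulating step by step:
Generation 0 (given above): 14 live cells
Generation 1: 12 live cells
(generation 1 grid is the final answer)

Answer: .*.....**
*.*...*.*
......**.
*....**..
.........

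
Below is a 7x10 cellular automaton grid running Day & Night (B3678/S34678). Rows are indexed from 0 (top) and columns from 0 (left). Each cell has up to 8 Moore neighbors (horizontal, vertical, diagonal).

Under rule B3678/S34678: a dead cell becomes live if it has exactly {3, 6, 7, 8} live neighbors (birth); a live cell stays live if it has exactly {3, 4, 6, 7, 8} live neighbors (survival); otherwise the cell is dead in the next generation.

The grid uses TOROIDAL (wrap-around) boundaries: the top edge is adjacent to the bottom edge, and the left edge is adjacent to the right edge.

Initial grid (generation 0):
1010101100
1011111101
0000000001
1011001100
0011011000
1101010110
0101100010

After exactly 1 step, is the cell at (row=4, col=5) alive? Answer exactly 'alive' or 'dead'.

Answer: alive

Derivation:
Simulating step by step:
Generation 0 (given above): 33 live cells
Generation 1: 36 live cells
1011011100
1001111101
0000000001
0111111000
1001010011
0111110101
0101100010

Cell (4,5) at generation 1: 1 -> alive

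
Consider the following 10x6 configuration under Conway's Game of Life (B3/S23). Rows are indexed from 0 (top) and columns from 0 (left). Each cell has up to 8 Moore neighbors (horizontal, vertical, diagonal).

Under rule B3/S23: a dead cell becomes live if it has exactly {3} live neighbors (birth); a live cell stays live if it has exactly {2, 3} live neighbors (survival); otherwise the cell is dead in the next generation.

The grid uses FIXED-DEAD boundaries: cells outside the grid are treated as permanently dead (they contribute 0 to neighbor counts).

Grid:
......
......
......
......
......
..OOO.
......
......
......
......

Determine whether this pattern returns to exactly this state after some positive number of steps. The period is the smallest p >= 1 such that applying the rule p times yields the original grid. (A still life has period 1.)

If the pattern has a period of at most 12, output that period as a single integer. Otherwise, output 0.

Simulating and comparing each generation to the original:
Gen 0 (original, given above): 3 live cells
Gen 1: 3 live cells, differs from original
Gen 2: 3 live cells, MATCHES original -> period = 2

Answer: 2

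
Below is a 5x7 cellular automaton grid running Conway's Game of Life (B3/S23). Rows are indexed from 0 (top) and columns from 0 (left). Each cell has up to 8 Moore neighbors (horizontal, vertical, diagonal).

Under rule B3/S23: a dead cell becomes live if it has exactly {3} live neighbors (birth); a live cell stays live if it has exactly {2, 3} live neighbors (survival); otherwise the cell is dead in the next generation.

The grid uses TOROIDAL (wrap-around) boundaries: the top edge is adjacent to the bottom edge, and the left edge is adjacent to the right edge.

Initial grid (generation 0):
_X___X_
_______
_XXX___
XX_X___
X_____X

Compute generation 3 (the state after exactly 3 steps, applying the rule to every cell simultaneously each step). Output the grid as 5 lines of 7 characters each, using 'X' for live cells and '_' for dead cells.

Simulating step by step:
Generation 0 (given above): 10 live cells
Generation 1: 10 live cells
X_____X
_X_____
XX_X___
___X__X
__X___X
Generation 2: 13 live cells
XX____X
_XX___X
XX_____
_X_X__X
_____XX
Generation 3: 12 live cells
(generation 3 grid is the final answer)

Answer: _XX____
__X___X
______X
_XX__XX
_XX__X_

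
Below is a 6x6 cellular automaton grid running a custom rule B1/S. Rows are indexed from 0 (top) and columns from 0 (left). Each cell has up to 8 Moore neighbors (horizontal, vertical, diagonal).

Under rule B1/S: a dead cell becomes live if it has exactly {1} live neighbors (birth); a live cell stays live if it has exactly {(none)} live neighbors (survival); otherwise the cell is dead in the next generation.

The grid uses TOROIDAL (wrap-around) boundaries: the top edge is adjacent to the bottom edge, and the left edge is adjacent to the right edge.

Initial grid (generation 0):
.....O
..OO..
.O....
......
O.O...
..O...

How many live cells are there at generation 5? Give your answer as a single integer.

Simulating step by step:
Generation 0 (given above): 7 live cells
Generation 1: 8 live cells
O.....
.....O
O...O.
...O.O
.....O
....O.
Generation 2: 10 live cells
.O.O..
...O..
.OO...
.OO...
..O...
.O.O..
Generation 3: 2 live cells
......
......
....O.
......
....O.
......
Generation 4: 10 live cells
......
...OOO
...O.O
......
...O.O
...OOO
Generation 5: 0 live cells
......
......
......
......
......
......
Population at generation 5: 0

Answer: 0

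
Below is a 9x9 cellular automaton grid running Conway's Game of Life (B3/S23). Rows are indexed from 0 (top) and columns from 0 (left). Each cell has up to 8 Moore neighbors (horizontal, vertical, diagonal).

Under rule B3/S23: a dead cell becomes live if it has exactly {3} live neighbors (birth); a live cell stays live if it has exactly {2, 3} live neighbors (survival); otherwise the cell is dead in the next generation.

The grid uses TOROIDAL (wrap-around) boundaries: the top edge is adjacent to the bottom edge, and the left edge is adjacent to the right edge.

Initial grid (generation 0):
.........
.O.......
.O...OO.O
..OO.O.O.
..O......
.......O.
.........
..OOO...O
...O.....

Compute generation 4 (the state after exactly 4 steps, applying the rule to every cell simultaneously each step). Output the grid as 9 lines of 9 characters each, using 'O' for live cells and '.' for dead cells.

Answer: ...OOOOO.
...OOOOOO
......O..
..O...OO.
..O...OO.
...O.OOOO
.OO.OO...
..O.O....
.....O...

Derivation:
Simulating step by step:
Generation 0 (given above): 16 live cells
Generation 1: 23 live cells
.........
O........
OO..OOOO.
.OOOOO.O.
..OO..O..
.........
...O.....
..OOO....
..OOO....
Generation 2: 21 live cells
...O.....
OO...OO.O
O......O.
O......OO
.O...OO..
..OO.....
..OOO....
.........
..O.O....
Generation 3: 27 live cells
OOOOOO...
OO....OOO
.........
OO.....O.
OOO...OOO
.O...O...
..O.O....
..O.O....
...O.....
Generation 4: 30 live cells
(generation 4 grid is the final answer)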